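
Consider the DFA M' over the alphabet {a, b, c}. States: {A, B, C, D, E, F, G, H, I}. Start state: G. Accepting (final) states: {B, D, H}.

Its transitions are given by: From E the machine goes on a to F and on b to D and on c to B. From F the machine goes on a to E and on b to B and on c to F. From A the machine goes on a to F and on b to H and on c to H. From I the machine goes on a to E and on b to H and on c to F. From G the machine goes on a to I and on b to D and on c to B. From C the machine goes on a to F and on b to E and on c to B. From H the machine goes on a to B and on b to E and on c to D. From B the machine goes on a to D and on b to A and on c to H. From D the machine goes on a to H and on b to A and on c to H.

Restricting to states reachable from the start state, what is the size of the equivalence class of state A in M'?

States {C} cannot be reached from the start state, so discard them.
Start with accepting vs non-accepting: {B,D,H} | {A,E,F,G,I}.
On input c, block {A,E,F,G,I} splits into {A,E,G} and {F,I}.
No further refinement is possible. Final partition (3 blocks): {B,D,H} | {A,E,G} | {F,I}.
State A belongs to the block {A,E,G}, which has 3 states.

3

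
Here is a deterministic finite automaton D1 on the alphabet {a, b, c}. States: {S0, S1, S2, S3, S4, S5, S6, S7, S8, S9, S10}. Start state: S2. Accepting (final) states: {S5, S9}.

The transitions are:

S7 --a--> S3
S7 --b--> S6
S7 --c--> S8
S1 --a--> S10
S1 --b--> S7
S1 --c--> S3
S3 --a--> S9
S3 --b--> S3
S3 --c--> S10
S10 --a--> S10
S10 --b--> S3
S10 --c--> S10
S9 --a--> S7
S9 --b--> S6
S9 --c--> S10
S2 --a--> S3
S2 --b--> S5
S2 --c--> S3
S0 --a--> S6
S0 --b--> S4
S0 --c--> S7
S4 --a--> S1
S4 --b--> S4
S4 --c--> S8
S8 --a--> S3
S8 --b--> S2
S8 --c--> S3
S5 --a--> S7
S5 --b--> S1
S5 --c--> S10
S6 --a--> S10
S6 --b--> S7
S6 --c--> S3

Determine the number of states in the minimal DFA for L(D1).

7

Reachable states from the start: {S1,S2,S3,S5,S6,S7,S8,S9,S10}. Unreachable: {S0,S4} — drop them.
P0 = {S5,S9} | {S1,S2,S3,S6,S7,S8,S10}.
Refine {S1,S2,S3,S6,S7,S8,S10} on symbol a: members go to different blocks, giving {S1,S2,S6,S7,S8,S10} and {S3}.
On input a, block {S1,S2,S6,S7,S8,S10} splits into {S1,S6,S10} and {S2,S7,S8}.
Split {S1,S6,S10} by δ(·,b) → {S1,S6} and {S10}.
Refine {S2,S7,S8} on symbol b: members go to different blocks, giving {S2} and {S7} and {S8}.
Stable partition: {S5,S9} | {S1,S6} | {S3} | {S2} | {S10} | {S7} | {S8} — 7 equivalence classes.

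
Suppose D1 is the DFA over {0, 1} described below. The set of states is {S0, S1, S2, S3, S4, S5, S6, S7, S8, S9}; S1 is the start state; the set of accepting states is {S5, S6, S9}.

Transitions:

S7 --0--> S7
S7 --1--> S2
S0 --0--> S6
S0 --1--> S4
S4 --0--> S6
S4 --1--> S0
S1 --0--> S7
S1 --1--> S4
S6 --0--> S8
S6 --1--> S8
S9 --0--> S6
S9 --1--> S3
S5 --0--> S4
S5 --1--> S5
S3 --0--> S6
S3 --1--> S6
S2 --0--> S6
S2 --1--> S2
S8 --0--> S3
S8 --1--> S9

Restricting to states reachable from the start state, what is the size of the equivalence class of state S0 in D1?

States {S5} cannot be reached from the start state, so discard them.
P0 = {S6,S9} | {S0,S1,S2,S3,S4,S7,S8}.
Split {S6,S9} by δ(·,0) → {S6} and {S9}.
Refine {S0,S1,S2,S3,S4,S7,S8} on symbol 0: members go to different blocks, giving {S0,S2,S3,S4} and {S1,S7,S8}.
On input 1, block {S0,S2,S3,S4} splits into {S0,S2,S4} and {S3}.
Split {S1,S7,S8} by δ(·,0) → {S1,S7} and {S8}.
No further refinement is possible. Final partition (6 blocks): {S6} | {S0,S2,S4} | {S9} | {S1,S7} | {S3} | {S8}.
The equivalence class containing S0 is {S0,S2,S4}, of size 3.

3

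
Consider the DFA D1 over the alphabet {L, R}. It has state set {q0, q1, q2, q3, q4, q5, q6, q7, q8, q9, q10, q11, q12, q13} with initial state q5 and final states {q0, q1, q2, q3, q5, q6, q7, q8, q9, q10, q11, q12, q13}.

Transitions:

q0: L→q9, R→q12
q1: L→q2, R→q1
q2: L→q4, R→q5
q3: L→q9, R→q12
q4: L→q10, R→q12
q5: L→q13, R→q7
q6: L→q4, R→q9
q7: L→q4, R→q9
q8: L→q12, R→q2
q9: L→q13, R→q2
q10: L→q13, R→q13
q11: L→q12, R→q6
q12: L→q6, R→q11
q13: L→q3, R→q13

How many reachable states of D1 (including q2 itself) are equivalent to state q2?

3

States {q0,q1,q8} cannot be reached from the start state, so discard them.
Initial partition by acceptance: {q2,q3,q5,q6,q7,q9,q10,q11,q12,q13} | {q4}.
Refine {q2,q3,q5,q6,q7,q9,q10,q11,q12,q13} on symbol L: members go to different blocks, giving {q3,q5,q9,q10,q11,q12,q13} and {q2,q6,q7}.
Split {q3,q5,q9,q10,q11,q12,q13} by δ(·,L) → {q3,q5,q9,q10,q11,q13} and {q12}.
On input L, block {q3,q5,q9,q10,q11,q13} splits into {q3,q5,q9,q10,q13} and {q11}.
Split {q3,q5,q9,q10,q13} by δ(·,R) → {q5,q9} and {q10,q13} and {q3}.
Split {q10,q13} by δ(·,L) → {q10} and {q13}.
No further refinement is possible. Final partition (8 blocks): {q5,q9} | {q4} | {q2,q6,q7} | {q12} | {q11} | {q10} | {q3} | {q13}.
State q2 belongs to the block {q2,q6,q7}, which has 3 states.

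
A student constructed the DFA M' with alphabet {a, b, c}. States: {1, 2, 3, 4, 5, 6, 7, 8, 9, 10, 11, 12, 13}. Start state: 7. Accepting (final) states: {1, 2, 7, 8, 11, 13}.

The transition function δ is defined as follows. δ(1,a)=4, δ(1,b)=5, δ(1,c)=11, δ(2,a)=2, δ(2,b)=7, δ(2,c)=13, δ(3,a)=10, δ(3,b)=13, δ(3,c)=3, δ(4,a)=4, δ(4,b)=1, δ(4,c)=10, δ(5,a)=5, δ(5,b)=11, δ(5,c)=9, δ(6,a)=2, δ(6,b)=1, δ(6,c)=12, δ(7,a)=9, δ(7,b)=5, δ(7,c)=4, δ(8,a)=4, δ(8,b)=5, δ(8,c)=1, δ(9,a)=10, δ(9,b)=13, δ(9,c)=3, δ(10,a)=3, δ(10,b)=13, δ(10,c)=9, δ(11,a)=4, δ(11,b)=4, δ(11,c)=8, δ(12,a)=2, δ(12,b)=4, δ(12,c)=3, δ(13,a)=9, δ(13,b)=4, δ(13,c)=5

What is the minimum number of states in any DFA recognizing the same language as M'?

4

Reachable states from the start: {1,3,4,5,7,8,9,10,11,13}. Unreachable: {2,6,12} — drop them.
Initial partition by acceptance: {1,7,8,11,13} | {3,4,5,9,10}.
Refine {1,7,8,11,13} on symbol c: members go to different blocks, giving {1,8,11} and {7,13}.
Split {3,4,5,9,10} by δ(·,b) → {3,9,10} and {4,5}.
Stable partition: {1,8,11} | {3,9,10} | {7,13} | {4,5} — 4 equivalence classes.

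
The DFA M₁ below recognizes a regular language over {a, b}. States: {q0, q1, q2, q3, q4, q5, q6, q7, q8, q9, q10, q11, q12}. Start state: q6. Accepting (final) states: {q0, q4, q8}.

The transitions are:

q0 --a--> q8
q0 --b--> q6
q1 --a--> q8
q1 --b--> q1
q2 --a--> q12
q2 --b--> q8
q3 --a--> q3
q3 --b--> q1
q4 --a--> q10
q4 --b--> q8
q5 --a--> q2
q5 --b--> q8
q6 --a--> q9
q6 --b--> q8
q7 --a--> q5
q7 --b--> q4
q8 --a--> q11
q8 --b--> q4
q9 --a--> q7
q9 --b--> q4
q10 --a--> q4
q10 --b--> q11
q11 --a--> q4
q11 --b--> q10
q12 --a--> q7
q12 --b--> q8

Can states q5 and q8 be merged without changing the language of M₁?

No

First remove the unreachable states {q0,q1,q3}; 10 states remain.
Initial partition by acceptance: {q4,q8} | {q2,q5,q6,q7,q9,q10,q11,q12}.
Split {q2,q5,q6,q7,q9,q10,q11,q12} by δ(·,a) → {q2,q5,q6,q7,q9,q12} and {q10,q11}.
Stable partition: {q4,q8} | {q2,q5,q6,q7,q9,q12} | {q10,q11} — 3 equivalence classes.
q5 and q8 end up in different blocks, so they are distinguishable. For instance, the string 'ε' is accepted from only q8.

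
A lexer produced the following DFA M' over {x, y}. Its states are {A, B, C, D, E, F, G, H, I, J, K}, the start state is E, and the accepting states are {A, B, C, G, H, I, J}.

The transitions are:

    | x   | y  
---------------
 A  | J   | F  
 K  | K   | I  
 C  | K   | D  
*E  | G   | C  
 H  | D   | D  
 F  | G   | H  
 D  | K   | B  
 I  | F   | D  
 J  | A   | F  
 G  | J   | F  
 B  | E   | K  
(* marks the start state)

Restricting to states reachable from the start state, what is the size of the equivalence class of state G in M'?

P0 = {A,B,C,G,H,I,J} | {D,E,F,K}.
Split {A,B,C,G,H,I,J} by δ(·,x) → {B,C,H,I} and {A,G,J}.
Split {D,E,F,K} by δ(·,x) → {D,K} and {E,F}.
Split {B,C,H,I} by δ(·,x) → {B,I} and {C,H}.
No further refinement is possible. Final partition (5 blocks): {B,I} | {D,K} | {A,G,J} | {E,F} | {C,H}.
The equivalence class containing G is {A,G,J}, of size 3.

3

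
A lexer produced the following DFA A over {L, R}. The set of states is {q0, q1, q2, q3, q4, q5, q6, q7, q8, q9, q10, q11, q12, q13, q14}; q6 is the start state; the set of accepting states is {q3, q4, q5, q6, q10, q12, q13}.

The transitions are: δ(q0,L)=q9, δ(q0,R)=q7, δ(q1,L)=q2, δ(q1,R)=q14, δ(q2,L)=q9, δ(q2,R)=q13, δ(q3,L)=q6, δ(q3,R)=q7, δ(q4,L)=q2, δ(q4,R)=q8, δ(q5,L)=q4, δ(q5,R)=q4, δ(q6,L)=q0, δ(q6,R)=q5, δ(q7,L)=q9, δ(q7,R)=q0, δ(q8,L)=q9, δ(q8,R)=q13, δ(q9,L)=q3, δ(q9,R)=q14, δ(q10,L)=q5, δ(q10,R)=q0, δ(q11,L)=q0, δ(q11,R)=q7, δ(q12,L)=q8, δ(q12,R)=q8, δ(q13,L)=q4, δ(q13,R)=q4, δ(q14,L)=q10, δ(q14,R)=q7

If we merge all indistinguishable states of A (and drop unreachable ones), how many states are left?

9

Reachable states from the start: {q0,q2,q3,q4,q5,q6,q7,q8,q9,q10,q13,q14}. Unreachable: {q1,q11,q12} — drop them.
P0 = {q3,q4,q5,q6,q10,q13} | {q0,q2,q7,q8,q9,q14}.
On input L, block {q3,q4,q5,q6,q10,q13} splits into {q3,q5,q10,q13} and {q4,q6}.
Split {q3,q5,q10,q13} by δ(·,L) → {q3,q5,q13} and {q10}.
On input R, block {q3,q5,q13} splits into {q5,q13} and {q3}.
Refine {q0,q2,q7,q8,q9,q14} on symbol L: members go to different blocks, giving {q0,q2,q7,q8} and {q9} and {q14}.
Split {q0,q2,q7,q8} by δ(·,R) → {q0,q7} and {q2,q8}.
Refine {q4,q6} on symbol L: members go to different blocks, giving {q4} and {q6}.
Stable partition: {q5,q13} | {q0,q7} | {q4} | {q10} | {q3} | {q9} | {q14} | {q2,q8} | {q6} — 9 equivalence classes.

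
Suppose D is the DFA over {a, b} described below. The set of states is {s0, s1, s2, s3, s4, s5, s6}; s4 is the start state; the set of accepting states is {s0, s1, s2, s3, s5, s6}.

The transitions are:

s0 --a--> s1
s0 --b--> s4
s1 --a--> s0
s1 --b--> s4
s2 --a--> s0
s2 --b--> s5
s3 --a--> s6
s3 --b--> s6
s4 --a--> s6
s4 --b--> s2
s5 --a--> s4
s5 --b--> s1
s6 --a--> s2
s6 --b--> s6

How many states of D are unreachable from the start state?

1

Starting at s4 and following transitions, the reachable set is {s0, s1, s2, s4, s5, s6}. That leaves s3 unreachable — 1 in total.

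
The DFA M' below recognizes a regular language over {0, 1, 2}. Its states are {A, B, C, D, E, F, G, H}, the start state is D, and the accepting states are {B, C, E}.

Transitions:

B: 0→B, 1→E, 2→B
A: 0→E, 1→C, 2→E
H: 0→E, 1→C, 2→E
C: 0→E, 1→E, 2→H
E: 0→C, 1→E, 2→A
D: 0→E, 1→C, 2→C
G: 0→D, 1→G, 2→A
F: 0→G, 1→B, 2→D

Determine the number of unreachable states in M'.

3

BFS from D reaches {A, C, D, E, H}; the 3 state(s) B, F, G are never visited.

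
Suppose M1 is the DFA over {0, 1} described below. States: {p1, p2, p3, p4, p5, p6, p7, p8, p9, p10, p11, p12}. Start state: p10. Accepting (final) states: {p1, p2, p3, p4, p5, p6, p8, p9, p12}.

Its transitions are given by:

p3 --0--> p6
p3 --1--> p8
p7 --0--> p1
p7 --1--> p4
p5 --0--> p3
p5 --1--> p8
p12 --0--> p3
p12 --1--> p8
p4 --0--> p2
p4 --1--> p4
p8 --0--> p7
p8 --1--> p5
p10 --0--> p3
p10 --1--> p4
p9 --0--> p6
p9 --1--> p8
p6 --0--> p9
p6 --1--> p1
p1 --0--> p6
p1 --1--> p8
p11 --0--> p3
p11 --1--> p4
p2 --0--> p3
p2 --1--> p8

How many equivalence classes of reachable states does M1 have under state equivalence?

Reachable states from the start: {p1,p2,p3,p4,p5,p6,p7,p8,p9,p10}. Unreachable: {p11,p12} — drop them.
P0 = {p1,p2,p3,p4,p5,p6,p8,p9} | {p7,p10}.
On input 0, block {p1,p2,p3,p4,p5,p6,p8,p9} splits into {p1,p2,p3,p4,p5,p6,p9} and {p8}.
Split {p1,p2,p3,p4,p5,p6,p9} by δ(·,1) → {p1,p2,p3,p5,p9} and {p4,p6}.
Refine {p1,p2,p3,p5,p9} on symbol 0: members go to different blocks, giving {p1,p3,p9} and {p2,p5}.
On input 0, block {p4,p6} splits into {p4} and {p6}.
No further refinement is possible. Final partition (6 blocks): {p1,p3,p9} | {p7,p10} | {p8} | {p4} | {p2,p5} | {p6}.

6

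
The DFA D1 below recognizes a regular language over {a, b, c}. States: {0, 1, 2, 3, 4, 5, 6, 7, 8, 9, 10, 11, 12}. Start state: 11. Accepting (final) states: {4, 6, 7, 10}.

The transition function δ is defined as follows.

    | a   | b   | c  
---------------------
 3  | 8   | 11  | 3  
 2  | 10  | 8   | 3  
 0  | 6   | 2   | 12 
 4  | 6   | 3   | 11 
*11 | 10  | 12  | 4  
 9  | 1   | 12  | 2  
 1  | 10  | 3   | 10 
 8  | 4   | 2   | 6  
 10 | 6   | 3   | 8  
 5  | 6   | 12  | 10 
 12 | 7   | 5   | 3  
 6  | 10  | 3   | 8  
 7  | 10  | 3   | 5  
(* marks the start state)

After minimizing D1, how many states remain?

Reachable states from the start: {2,3,4,5,6,7,8,10,11,12}. Unreachable: {0,1,9} — drop them.
Start with accepting vs non-accepting: {4,6,7,10} | {2,3,5,8,11,12}.
Split {2,3,5,8,11,12} by δ(·,a) → {2,5,8,11,12} and {3}.
On input c, block {2,5,8,11,12} splits into {5,8,11} and {2,12}.
Stable partition: {4,6,7,10} | {5,8,11} | {3} | {2,12} — 4 equivalence classes.

4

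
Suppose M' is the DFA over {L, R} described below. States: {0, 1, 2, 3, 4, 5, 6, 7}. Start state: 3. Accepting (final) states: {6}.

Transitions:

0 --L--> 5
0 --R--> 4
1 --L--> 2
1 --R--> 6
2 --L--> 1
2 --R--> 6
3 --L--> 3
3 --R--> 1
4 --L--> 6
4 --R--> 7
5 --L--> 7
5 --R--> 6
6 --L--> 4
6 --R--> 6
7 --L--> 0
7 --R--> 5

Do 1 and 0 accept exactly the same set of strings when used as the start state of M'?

No

Every state is reachable, so we keep all 8.
Initial partition by acceptance: {6} | {0,1,2,3,4,5,7}.
Refine {0,1,2,3,4,5,7} on symbol L: members go to different blocks, giving {0,1,2,3,5,7} and {4}.
On input R, block {0,1,2,3,5,7} splits into {1,2,5} and {3,7} and {0}.
On input L, block {1,2,5} splits into {1,2} and {5}.
Refine {3,7} on symbol L: members go to different blocks, giving {3} and {7}.
The partition is now stable with 7 blocks: {6} | {1,2} | {4} | {3} | {0} | {5} | {7}.
1 and 0 end up in different blocks, so they are distinguishable. For instance, the string 'R' is accepted from only 1.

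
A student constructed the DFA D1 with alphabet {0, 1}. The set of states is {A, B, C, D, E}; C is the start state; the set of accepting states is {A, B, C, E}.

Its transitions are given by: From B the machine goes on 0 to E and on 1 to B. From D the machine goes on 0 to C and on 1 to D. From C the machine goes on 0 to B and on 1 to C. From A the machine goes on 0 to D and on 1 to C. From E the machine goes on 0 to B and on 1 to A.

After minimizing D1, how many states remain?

Every state is reachable, so we keep all 5.
Initial partition by acceptance: {A,B,C,E} | {D}.
On input 0, block {A,B,C,E} splits into {B,C,E} and {A}.
Refine {B,C,E} on symbol 1: members go to different blocks, giving {B,C} and {E}.
Refine {B,C} on symbol 0: members go to different blocks, giving {B} and {C}.
The partition is now stable with 5 blocks: {B} | {D} | {A} | {E} | {C}.

5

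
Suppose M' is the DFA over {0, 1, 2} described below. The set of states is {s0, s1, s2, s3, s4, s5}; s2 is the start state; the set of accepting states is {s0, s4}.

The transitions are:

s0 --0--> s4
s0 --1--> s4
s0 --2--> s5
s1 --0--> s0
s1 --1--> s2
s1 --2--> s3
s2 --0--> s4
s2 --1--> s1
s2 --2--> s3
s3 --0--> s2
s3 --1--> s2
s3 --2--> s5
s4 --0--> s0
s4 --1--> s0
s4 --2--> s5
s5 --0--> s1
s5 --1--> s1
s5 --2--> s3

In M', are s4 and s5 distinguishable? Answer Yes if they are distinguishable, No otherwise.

Every state is reachable, so we keep all 6.
P0 = {s0,s4} | {s1,s2,s3,s5}.
Split {s1,s2,s3,s5} by δ(·,0) → {s1,s2} and {s3,s5}.
No further refinement is possible. Final partition (3 blocks): {s0,s4} | {s1,s2} | {s3,s5}.
s4 and s5 end up in different blocks, so they are distinguishable. For instance, the string 'ε' is accepted from only s4.

Yes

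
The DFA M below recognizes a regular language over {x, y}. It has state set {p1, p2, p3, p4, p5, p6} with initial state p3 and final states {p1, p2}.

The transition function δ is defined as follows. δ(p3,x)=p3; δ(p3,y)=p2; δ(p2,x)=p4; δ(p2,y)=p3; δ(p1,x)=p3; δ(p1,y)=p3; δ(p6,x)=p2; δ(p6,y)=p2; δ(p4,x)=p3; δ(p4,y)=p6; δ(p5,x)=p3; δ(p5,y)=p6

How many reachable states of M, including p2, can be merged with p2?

1

States {p1,p5} cannot be reached from the start state, so discard them.
Start with accepting vs non-accepting: {p2} | {p3,p4,p6}.
Split {p3,p4,p6} by δ(·,x) → {p3,p4} and {p6}.
Refine {p3,p4} on symbol y: members go to different blocks, giving {p3} and {p4}.
Stable partition: {p2} | {p3} | {p6} | {p4} — 4 equivalence classes.
The equivalence class containing p2 is {p2}, of size 1.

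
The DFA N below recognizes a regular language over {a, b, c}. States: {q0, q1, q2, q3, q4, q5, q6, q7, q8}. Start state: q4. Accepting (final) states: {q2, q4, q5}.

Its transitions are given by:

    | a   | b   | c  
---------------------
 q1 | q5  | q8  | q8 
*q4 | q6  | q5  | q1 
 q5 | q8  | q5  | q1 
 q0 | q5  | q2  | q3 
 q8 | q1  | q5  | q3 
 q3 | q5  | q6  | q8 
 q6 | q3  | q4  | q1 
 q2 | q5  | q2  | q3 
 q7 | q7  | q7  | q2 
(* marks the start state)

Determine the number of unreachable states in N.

No path from q4 leads to q0, q2, q7; the other 6 states are all reachable.

3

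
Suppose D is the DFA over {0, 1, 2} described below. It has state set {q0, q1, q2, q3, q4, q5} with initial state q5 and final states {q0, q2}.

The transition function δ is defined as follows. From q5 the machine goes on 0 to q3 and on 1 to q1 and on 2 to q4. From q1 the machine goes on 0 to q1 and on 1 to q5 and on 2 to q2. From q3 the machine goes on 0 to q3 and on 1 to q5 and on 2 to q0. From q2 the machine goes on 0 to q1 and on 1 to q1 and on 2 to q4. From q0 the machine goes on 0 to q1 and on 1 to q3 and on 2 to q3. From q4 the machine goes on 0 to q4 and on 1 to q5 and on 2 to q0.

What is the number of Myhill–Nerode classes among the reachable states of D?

All states are reachable from the start state.
Start with accepting vs non-accepting: {q0,q2} | {q1,q3,q4,q5}.
Refine {q1,q3,q4,q5} on symbol 2: members go to different blocks, giving {q1,q3,q4} and {q5}.
The partition is now stable with 3 blocks: {q0,q2} | {q1,q3,q4} | {q5}.

3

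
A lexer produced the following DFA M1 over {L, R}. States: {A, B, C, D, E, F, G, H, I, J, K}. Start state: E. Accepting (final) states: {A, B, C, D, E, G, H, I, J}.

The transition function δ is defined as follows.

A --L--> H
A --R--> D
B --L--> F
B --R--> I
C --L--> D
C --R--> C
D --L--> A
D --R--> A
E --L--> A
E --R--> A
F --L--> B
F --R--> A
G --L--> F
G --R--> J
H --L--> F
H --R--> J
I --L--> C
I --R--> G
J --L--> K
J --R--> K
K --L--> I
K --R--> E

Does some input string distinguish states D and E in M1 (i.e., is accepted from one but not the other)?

Every state is reachable, so we keep all 11.
Start with accepting vs non-accepting: {A,B,C,D,E,G,H,I,J} | {F,K}.
Refine {A,B,C,D,E,G,H,I,J} on symbol L: members go to different blocks, giving {A,C,D,E,I} and {B,G,H,J}.
Split {A,C,D,E,I} by δ(·,L) → {C,D,E,I} and {A}.
Refine {C,D,E,I} on symbol L: members go to different blocks, giving {C,I} and {D,E}.
Refine {C,I} on symbol L: members go to different blocks, giving {C} and {I}.
On input L, block {F,K} splits into {F} and {K}.
Refine {B,G,H,J} on symbol L: members go to different blocks, giving {B,G,H} and {J}.
On input R, block {B,G,H} splits into {G,H} and {B}.
Stable partition: {C} | {F} | {G,H} | {A} | {D,E} | {I} | {K} | {J} | {B} — 9 equivalence classes.
D and E lie in the same block of the stable partition, so they are equivalent — no string distinguishes them.

No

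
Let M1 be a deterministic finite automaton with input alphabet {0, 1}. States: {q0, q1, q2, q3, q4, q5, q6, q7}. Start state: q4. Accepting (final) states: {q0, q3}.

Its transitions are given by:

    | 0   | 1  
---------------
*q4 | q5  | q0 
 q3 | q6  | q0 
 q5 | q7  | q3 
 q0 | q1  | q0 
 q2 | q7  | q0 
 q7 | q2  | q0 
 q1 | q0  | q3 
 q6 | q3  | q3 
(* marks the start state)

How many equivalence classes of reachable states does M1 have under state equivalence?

3

Every state is reachable, so we keep all 8.
P0 = {q0,q3} | {q1,q2,q4,q5,q6,q7}.
Split {q1,q2,q4,q5,q6,q7} by δ(·,0) → {q2,q4,q5,q7} and {q1,q6}.
No further refinement is possible. Final partition (3 blocks): {q0,q3} | {q2,q4,q5,q7} | {q1,q6}.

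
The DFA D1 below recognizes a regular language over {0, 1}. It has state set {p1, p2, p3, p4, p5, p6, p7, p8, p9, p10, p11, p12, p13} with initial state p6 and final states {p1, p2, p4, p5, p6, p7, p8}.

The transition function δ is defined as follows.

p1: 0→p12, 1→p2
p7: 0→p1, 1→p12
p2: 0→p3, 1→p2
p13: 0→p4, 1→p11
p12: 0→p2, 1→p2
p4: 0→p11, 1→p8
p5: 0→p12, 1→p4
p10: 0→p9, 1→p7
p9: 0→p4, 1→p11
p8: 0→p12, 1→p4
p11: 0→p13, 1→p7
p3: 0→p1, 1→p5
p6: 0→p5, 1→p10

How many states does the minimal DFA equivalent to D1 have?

10

All states are reachable from the start state.
Start with accepting vs non-accepting: {p1,p2,p4,p5,p6,p7,p8} | {p3,p9,p10,p11,p12,p13}.
Split {p1,p2,p4,p5,p6,p7,p8} by δ(·,0) → {p1,p2,p4,p5,p8} and {p6,p7}.
On input 0, block {p3,p9,p10,p11,p12,p13} splits into {p3,p9,p12,p13} and {p10,p11}.
Split {p1,p2,p4,p5,p8} by δ(·,0) → {p1,p2,p5,p8} and {p4}.
Split {p1,p2,p5,p8} by δ(·,1) → {p1,p2} and {p5,p8}.
On input 0, block {p3,p9,p12,p13} splits into {p3,p12} and {p9,p13}.
On input 1, block {p3,p12} splits into {p3} and {p12}.
On input 0, block {p1,p2} splits into {p1} and {p2}.
Split {p6,p7} by δ(·,0) → {p6} and {p7}.
The partition is now stable with 10 blocks: {p1} | {p3} | {p6} | {p10,p11} | {p4} | {p5,p8} | {p9,p13} | {p12} | {p2} | {p7}.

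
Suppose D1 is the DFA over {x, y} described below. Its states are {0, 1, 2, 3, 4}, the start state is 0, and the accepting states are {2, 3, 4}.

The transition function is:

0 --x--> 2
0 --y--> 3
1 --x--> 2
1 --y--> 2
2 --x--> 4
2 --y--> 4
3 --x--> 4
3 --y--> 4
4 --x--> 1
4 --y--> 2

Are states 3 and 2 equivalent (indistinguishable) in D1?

Yes

Start with accepting vs non-accepting: {2,3,4} | {0,1}.
On input x, block {2,3,4} splits into {2,3} and {4}.
No further refinement is possible. Final partition (3 blocks): {2,3} | {0,1} | {4}.
3 and 2 lie in the same block of the stable partition, so they are equivalent — no string distinguishes them.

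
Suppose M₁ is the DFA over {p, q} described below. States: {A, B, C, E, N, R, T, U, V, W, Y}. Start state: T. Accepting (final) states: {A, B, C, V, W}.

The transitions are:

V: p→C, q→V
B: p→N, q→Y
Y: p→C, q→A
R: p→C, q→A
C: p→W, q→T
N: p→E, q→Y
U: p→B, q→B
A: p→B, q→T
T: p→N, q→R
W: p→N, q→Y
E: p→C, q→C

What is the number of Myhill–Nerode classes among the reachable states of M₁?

5

States {U,V} cannot be reached from the start state, so discard them.
Initial partition by acceptance: {A,B,C,W} | {E,N,R,T,Y}.
On input p, block {A,B,C,W} splits into {B,W} and {A,C}.
Split {E,N,R,T,Y} by δ(·,p) → {E,R,Y} and {N,T}.
Refine {N,T} on symbol p: members go to different blocks, giving {N} and {T}.
No further refinement is possible. Final partition (5 blocks): {B,W} | {E,R,Y} | {A,C} | {N} | {T}.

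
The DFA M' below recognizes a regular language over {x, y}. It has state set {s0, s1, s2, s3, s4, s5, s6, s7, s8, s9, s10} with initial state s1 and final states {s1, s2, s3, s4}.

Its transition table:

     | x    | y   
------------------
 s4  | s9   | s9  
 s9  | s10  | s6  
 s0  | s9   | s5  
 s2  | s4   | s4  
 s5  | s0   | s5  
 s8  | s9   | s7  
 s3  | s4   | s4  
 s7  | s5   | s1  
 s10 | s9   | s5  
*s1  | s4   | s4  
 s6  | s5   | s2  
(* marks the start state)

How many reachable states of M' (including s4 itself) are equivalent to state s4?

Reachable states from the start: {s0,s1,s2,s4,s5,s6,s9,s10}. Unreachable: {s3,s7,s8} — drop them.
Initial partition by acceptance: {s1,s2,s4} | {s0,s5,s6,s9,s10}.
On input x, block {s1,s2,s4} splits into {s1,s2} and {s4}.
Refine {s0,s5,s6,s9,s10} on symbol y: members go to different blocks, giving {s0,s5,s9,s10} and {s6}.
On input y, block {s0,s5,s9,s10} splits into {s0,s5,s10} and {s9}.
Split {s0,s5,s10} by δ(·,x) → {s0,s10} and {s5}.
Stable partition: {s1,s2} | {s0,s10} | {s4} | {s6} | {s9} | {s5} — 6 equivalence classes.
The equivalence class containing s4 is {s4}, of size 1.

1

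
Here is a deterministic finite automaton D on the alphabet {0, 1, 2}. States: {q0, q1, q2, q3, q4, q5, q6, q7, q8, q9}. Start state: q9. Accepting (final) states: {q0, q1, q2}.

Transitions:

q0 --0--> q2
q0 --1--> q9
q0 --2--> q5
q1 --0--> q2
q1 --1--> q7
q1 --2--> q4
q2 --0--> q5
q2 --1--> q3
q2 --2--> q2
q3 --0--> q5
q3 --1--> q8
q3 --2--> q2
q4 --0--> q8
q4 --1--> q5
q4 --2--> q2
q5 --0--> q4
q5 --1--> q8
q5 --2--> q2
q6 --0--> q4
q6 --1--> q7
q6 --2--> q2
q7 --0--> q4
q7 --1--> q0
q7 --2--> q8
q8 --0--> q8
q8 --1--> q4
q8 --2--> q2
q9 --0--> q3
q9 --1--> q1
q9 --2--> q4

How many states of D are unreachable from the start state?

1

BFS from q9 reaches {q0, q1, q2, q3, q4, q5, q7, q8, q9}; the 1 state(s) q6 are never visited.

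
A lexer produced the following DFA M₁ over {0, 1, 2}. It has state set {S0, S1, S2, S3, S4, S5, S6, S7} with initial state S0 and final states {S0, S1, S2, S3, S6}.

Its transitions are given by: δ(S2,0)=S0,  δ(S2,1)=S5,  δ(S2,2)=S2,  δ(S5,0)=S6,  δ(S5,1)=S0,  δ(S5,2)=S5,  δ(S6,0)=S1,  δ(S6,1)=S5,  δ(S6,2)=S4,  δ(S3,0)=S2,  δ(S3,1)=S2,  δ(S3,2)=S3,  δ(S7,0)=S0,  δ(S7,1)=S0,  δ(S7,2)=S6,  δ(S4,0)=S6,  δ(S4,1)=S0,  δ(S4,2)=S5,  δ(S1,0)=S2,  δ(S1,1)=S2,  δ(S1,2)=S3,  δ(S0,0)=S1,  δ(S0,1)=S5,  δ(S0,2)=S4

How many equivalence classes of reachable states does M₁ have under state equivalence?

4

States {S7} cannot be reached from the start state, so discard them.
P0 = {S0,S1,S2,S3,S6} | {S4,S5}.
On input 1, block {S0,S1,S2,S3,S6} splits into {S0,S2,S6} and {S1,S3}.
On input 0, block {S0,S2,S6} splits into {S0,S6} and {S2}.
No further refinement is possible. Final partition (4 blocks): {S0,S6} | {S4,S5} | {S1,S3} | {S2}.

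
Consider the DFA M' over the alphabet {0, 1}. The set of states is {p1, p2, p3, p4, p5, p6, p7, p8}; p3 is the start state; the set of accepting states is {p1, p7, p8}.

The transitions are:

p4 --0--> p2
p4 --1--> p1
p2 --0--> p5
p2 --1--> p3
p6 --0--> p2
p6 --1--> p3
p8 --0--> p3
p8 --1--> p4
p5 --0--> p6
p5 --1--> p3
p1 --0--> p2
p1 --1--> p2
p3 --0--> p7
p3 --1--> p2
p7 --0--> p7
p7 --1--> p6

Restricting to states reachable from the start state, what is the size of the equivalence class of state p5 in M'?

States {p1,p4,p8} cannot be reached from the start state, so discard them.
Start with accepting vs non-accepting: {p7} | {p2,p3,p5,p6}.
On input 0, block {p2,p3,p5,p6} splits into {p2,p5,p6} and {p3}.
No further refinement is possible. Final partition (3 blocks): {p7} | {p2,p5,p6} | {p3}.
The equivalence class containing p5 is {p2,p5,p6}, of size 3.

3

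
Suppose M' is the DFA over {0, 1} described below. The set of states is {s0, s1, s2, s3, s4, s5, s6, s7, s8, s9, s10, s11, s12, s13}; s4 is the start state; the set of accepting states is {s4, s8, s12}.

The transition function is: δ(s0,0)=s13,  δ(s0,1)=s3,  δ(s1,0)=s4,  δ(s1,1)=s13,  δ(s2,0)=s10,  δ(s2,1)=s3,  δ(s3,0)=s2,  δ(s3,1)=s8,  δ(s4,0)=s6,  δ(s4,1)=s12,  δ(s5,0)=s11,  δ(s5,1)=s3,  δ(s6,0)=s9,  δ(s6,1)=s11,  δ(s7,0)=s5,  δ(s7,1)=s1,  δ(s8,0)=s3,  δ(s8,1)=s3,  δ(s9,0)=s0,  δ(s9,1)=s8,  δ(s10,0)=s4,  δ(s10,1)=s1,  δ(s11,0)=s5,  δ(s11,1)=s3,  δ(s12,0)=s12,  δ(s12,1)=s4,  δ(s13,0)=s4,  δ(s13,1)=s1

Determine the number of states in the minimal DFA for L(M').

8

First remove the unreachable states {s7}; 13 states remain.
Start with accepting vs non-accepting: {s4,s8,s12} | {s0,s1,s2,s3,s5,s6,s9,s10,s11,s13}.
Refine {s4,s8,s12} on symbol 0: members go to different blocks, giving {s4,s8} and {s12}.
Refine {s4,s8} on symbol 1: members go to different blocks, giving {s4} and {s8}.
Split {s0,s1,s2,s3,s5,s6,s9,s10,s11,s13} by δ(·,0) → {s0,s2,s3,s5,s6,s9,s11} and {s1,s10,s13}.
On input 0, block {s0,s2,s3,s5,s6,s9,s11} splits into {s3,s5,s6,s9,s11} and {s0,s2}.
Split {s3,s5,s6,s9,s11} by δ(·,0) → {s5,s6,s11} and {s3,s9}.
On input 0, block {s5,s6,s11} splits into {s5,s11} and {s6}.
No further refinement is possible. Final partition (8 blocks): {s4} | {s5,s11} | {s12} | {s8} | {s1,s10,s13} | {s0,s2} | {s3,s9} | {s6}.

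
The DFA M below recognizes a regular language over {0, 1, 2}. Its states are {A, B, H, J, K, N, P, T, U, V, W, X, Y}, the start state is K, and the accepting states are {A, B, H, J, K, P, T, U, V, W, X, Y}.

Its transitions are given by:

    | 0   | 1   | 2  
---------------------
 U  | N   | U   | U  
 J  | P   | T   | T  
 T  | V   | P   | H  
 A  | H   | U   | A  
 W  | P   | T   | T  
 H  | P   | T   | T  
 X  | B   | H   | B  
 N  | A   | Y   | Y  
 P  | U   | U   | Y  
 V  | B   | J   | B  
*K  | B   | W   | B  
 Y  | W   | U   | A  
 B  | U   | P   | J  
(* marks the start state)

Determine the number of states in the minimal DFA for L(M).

Reachable states from the start: {A,B,H,J,K,N,P,T,U,V,W,Y}. Unreachable: {X} — drop them.
P0 = {A,B,H,J,K,P,T,U,V,W,Y} | {N}.
Refine {A,B,H,J,K,P,T,U,V,W,Y} on symbol 0: members go to different blocks, giving {A,B,H,J,K,P,T,V,W,Y} and {U}.
Refine {A,B,H,J,K,P,T,V,W,Y} on symbol 0: members go to different blocks, giving {A,H,J,K,T,V,W,Y} and {B,P}.
Split {A,H,J,K,T,V,W,Y} by δ(·,0) → {H,J,K,V,W} and {A,T,Y}.
Split {H,J,K,V,W} by δ(·,1) → {H,J,W} and {K,V}.
Split {B,P} by δ(·,1) → {P} and {B}.
On input 0, block {A,T,Y} splits into {A,Y} and {T}.
The partition is now stable with 8 blocks: {H,J,W} | {N} | {U} | {P} | {A,Y} | {K,V} | {B} | {T}.

8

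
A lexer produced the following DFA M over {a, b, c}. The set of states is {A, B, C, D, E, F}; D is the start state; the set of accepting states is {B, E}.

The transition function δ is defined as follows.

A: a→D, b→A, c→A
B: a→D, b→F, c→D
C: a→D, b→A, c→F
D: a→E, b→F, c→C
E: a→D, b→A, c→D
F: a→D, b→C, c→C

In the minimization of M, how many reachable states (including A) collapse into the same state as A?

Reachable states from the start: {A,C,D,E,F}. Unreachable: {B} — drop them.
P0 = {E} | {A,C,D,F}.
On input a, block {A,C,D,F} splits into {A,C,F} and {D}.
Stable partition: {E} | {A,C,F} | {D} — 3 equivalence classes.
State A belongs to the block {A,C,F}, which has 3 states.

3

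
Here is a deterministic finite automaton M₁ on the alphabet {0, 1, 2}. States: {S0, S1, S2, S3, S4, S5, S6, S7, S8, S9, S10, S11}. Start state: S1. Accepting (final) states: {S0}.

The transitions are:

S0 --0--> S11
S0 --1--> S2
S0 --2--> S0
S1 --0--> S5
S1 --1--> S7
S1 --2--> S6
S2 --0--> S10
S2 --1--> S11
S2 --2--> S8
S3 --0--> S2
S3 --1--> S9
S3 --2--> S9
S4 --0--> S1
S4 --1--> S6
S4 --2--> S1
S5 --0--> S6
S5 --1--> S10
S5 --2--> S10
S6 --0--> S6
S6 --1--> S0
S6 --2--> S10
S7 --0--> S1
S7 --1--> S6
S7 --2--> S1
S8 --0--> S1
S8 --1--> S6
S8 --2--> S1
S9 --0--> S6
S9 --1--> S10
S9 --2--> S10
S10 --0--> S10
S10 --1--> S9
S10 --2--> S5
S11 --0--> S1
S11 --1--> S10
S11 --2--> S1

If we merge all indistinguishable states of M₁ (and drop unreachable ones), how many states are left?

8

States {S3,S4} cannot be reached from the start state, so discard them.
Start with accepting vs non-accepting: {S0} | {S1,S2,S5,S6,S7,S8,S9,S10,S11}.
Split {S1,S2,S5,S6,S7,S8,S9,S10,S11} by δ(·,1) → {S1,S2,S5,S7,S8,S9,S10,S11} and {S6}.
Split {S1,S2,S5,S7,S8,S9,S10,S11} by δ(·,0) → {S1,S2,S7,S8,S10,S11} and {S5,S9}.
Refine {S1,S2,S7,S8,S10,S11} on symbol 0: members go to different blocks, giving {S2,S7,S8,S10,S11} and {S1}.
Refine {S2,S7,S8,S10,S11} on symbol 0: members go to different blocks, giving {S7,S8,S11} and {S2,S10}.
Split {S7,S8,S11} by δ(·,1) → {S7,S8} and {S11}.
Refine {S2,S10} on symbol 1: members go to different blocks, giving {S2} and {S10}.
Stable partition: {S0} | {S7,S8} | {S6} | {S5,S9} | {S1} | {S2} | {S11} | {S10} — 8 equivalence classes.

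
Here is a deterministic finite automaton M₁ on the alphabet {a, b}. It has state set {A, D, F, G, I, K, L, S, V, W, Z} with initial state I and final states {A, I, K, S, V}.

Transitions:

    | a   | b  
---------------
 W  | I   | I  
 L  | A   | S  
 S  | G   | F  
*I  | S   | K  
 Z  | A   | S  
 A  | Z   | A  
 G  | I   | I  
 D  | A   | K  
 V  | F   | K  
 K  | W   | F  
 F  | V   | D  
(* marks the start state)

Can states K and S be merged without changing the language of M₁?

First remove the unreachable states {L}; 10 states remain.
P0 = {A,I,K,S,V} | {D,F,G,W,Z}.
Refine {A,I,K,S,V} on symbol a: members go to different blocks, giving {A,K,S,V} and {I}.
Split {A,K,S,V} by δ(·,b) → {K,S} and {A,V}.
Split {D,F,G,W,Z} by δ(·,a) → {D,F,Z} and {G,W}.
Refine {D,F,Z} on symbol b: members go to different blocks, giving {D,Z} and {F}.
Refine {A,V} on symbol a: members go to different blocks, giving {A} and {V}.
The partition is now stable with 7 blocks: {K,S} | {D,Z} | {I} | {A} | {G,W} | {F} | {V}.
K and S lie in the same block of the stable partition, so they are equivalent — no string distinguishes them.

Yes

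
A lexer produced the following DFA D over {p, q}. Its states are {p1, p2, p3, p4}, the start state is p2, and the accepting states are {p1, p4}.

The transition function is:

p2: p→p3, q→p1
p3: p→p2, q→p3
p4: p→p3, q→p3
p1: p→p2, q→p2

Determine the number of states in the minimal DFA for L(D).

3

First remove the unreachable states {p4}; 3 states remain.
P0 = {p1} | {p2,p3}.
Refine {p2,p3} on symbol q: members go to different blocks, giving {p2} and {p3}.
Stable partition: {p1} | {p2} | {p3} — 3 equivalence classes.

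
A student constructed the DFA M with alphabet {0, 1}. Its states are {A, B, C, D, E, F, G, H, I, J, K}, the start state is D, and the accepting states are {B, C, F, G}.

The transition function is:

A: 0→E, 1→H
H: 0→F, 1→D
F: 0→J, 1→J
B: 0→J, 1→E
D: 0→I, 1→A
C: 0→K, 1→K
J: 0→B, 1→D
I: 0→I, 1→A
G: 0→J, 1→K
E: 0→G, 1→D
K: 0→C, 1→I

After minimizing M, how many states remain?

4

All states are reachable from the start state.
Start with accepting vs non-accepting: {B,C,F,G} | {A,D,E,H,I,J,K}.
Split {A,D,E,H,I,J,K} by δ(·,0) → {E,H,J,K} and {A,D,I}.
Refine {A,D,I} on symbol 0: members go to different blocks, giving {D,I} and {A}.
No further refinement is possible. Final partition (4 blocks): {B,C,F,G} | {E,H,J,K} | {D,I} | {A}.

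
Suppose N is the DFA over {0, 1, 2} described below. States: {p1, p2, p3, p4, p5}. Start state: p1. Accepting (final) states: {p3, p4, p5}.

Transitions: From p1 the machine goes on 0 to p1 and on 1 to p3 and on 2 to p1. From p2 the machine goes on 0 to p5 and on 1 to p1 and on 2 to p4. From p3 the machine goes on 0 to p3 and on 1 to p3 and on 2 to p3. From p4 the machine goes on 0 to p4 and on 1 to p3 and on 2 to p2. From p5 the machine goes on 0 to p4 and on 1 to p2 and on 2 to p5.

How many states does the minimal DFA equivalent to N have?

First remove the unreachable states {p2,p4,p5}; 2 states remain.
P0 = {p3} | {p1}.
The partition is now stable with 2 blocks: {p3} | {p1}.

2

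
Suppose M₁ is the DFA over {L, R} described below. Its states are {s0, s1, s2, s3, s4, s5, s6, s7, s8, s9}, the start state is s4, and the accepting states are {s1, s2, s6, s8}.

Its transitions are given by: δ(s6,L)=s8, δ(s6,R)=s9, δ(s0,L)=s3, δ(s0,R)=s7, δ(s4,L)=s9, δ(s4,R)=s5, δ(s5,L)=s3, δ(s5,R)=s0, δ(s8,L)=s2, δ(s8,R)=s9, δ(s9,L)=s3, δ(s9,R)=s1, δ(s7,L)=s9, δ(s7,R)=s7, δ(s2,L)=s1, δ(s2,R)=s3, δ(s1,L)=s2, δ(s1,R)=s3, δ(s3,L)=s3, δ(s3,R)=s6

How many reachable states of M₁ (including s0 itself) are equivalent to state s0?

Every state is reachable, so we keep all 10.
Start with accepting vs non-accepting: {s1,s2,s6,s8} | {s0,s3,s4,s5,s7,s9}.
Split {s0,s3,s4,s5,s7,s9} by δ(·,R) → {s0,s4,s5,s7} and {s3,s9}.
No further refinement is possible. Final partition (3 blocks): {s1,s2,s6,s8} | {s0,s4,s5,s7} | {s3,s9}.
The equivalence class containing s0 is {s0,s4,s5,s7}, of size 4.

4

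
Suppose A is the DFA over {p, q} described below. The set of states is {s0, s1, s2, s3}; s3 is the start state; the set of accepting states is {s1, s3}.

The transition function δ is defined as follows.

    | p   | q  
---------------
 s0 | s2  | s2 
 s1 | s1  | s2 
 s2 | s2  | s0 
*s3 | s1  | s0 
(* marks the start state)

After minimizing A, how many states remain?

2

Every state is reachable, so we keep all 4.
P0 = {s1,s3} | {s0,s2}.
The partition is now stable with 2 blocks: {s1,s3} | {s0,s2}.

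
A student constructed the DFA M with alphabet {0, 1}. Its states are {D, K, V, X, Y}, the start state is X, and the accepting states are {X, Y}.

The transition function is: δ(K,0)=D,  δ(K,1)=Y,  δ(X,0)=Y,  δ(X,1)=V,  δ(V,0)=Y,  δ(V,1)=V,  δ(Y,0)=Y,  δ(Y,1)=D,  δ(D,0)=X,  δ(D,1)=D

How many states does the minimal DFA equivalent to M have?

States {K} cannot be reached from the start state, so discard them.
Initial partition by acceptance: {X,Y} | {D,V}.
Stable partition: {X,Y} | {D,V} — 2 equivalence classes.

2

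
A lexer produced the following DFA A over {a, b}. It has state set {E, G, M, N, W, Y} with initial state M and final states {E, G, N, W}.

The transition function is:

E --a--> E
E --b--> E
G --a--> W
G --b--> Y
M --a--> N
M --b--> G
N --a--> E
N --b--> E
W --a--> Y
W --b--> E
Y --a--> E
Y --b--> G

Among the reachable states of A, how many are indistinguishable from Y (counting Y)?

2

Every state is reachable, so we keep all 6.
Start with accepting vs non-accepting: {E,G,N,W} | {M,Y}.
Split {E,G,N,W} by δ(·,a) → {E,G,N} and {W}.
Refine {E,G,N} on symbol a: members go to different blocks, giving {E,N} and {G}.
No further refinement is possible. Final partition (4 blocks): {E,N} | {M,Y} | {W} | {G}.
State Y belongs to the block {M,Y}, which has 2 states.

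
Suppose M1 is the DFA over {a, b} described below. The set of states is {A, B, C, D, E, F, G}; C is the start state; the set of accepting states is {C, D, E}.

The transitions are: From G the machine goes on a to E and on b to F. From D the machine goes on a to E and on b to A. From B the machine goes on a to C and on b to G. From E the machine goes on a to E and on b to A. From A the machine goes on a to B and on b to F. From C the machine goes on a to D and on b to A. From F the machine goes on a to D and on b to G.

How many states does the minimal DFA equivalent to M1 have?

3

Every state is reachable, so we keep all 7.
Start with accepting vs non-accepting: {C,D,E} | {A,B,F,G}.
Refine {A,B,F,G} on symbol a: members go to different blocks, giving {B,F,G} and {A}.
No further refinement is possible. Final partition (3 blocks): {C,D,E} | {B,F,G} | {A}.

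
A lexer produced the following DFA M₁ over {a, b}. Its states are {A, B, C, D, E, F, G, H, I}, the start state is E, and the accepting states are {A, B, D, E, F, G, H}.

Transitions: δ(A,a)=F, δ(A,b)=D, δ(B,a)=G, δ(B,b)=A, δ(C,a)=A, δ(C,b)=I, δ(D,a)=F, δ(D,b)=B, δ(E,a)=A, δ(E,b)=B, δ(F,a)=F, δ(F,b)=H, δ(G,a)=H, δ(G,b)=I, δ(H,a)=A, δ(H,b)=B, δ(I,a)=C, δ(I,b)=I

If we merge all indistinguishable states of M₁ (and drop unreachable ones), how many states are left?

6

Every state is reachable, so we keep all 9.
Initial partition by acceptance: {A,B,D,E,F,G,H} | {C,I}.
On input b, block {A,B,D,E,F,G,H} splits into {A,B,D,E,F,H} and {G}.
Refine {A,B,D,E,F,H} on symbol a: members go to different blocks, giving {A,D,E,F,H} and {B}.
Refine {A,D,E,F,H} on symbol b: members go to different blocks, giving {D,E,H} and {A,F}.
Refine {C,I} on symbol a: members go to different blocks, giving {C} and {I}.
No further refinement is possible. Final partition (6 blocks): {D,E,H} | {C} | {G} | {B} | {A,F} | {I}.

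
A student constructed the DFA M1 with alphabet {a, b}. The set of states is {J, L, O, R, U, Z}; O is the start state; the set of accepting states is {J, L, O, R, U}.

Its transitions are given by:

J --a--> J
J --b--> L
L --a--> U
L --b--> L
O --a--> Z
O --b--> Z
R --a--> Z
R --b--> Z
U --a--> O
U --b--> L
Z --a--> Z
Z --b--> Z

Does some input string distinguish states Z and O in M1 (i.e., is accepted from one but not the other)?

Yes

First remove the unreachable states {J,L,R,U}; 2 states remain.
P0 = {O} | {Z}.
Stable partition: {O} | {Z} — 2 equivalence classes.
Z and O end up in different blocks, so they are distinguishable. For instance, the string 'ε' is accepted from only O.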